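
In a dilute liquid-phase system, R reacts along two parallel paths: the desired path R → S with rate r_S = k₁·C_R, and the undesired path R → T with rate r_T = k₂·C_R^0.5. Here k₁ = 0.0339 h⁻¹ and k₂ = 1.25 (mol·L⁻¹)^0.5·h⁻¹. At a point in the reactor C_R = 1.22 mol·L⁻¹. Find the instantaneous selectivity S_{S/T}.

0.0300

S_{S/T} = r_S/r_T = (k₁·C_R)/(k₂·C_R^0.5) = (k₁/k₂)·C_R^0.5.
= (0.0339×1.220) / (1.25×1.220^0.5) = 0.04136/1.381 = 0.0300.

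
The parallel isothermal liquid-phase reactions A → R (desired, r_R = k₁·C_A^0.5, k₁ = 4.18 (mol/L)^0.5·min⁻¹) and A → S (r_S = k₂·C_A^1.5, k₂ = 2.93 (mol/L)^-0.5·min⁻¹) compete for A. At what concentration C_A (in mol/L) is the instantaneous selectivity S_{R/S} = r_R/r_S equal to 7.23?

0.197 mol/L

S_{R/S} = (k₁/k₂)·C_A⁻¹ ⇒ C_A = (S·k₂/k₁)^(-1).
= (7.23×2.93/4.18)^(-1) = (5.068)^(-1) = 0.197 mol/L.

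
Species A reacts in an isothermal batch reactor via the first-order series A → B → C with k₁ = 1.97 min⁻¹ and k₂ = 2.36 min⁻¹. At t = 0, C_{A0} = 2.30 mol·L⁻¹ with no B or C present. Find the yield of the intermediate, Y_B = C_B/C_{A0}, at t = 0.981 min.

Solving the coupled first-order balances gives C_B(t) = [k₁/(k₂−k₁)]·C_{A0}·(e^(−k₁t) − e^(−k₂t)).
e^(−k₁t) = e^(−1.97×0.981) = e^(−1.933) = 0.1448; e^(−k₂t) = e^(−2.315) = 0.09875.
C_B = 1.97×2.30/(2.36−1.97) × (0.1448−0.09875) = 11.62×0.04603 = 0.5347 mol·L⁻¹.
Y_B = C_B/C_{A0} = 0.5347/2.30 = 0.232.

0.232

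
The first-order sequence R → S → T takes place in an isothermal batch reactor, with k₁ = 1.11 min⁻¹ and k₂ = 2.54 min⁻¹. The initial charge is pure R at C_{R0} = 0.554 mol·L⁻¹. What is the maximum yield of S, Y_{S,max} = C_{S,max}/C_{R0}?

0.230

For a first-order series the maximum intermediate yield is C_{S,max}/C_{R0} = (k₁/k₂)^[k₂/(k₂−k₁)].
= (1.11/2.54)^(2.54/(2.54−1.11)) = (0.4370)^(1.776) = 0.2298.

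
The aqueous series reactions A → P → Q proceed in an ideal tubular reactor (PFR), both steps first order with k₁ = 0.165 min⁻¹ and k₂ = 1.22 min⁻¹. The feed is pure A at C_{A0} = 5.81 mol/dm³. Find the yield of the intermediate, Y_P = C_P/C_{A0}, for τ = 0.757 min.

For first-order series with pure A initially, C_P(τ) = k₁C_{A0}/(k₂−k₁)·(e^(−k₁τ) − e^(−k₂τ)).
e^(−k₁τ) = e^(−0.165×0.757) = e^(−0.1249) = 0.8826; e^(−k₂τ) = e^(−0.9235) = 0.3971.
C_P = 0.165×5.81/(1.22−0.165) × (0.8826−0.3971) = 0.9087×0.4855 = 0.4411 mol/dm³.
Y_P = C_P/C_{A0} = 0.4411/5.81 = 0.0759.

0.0759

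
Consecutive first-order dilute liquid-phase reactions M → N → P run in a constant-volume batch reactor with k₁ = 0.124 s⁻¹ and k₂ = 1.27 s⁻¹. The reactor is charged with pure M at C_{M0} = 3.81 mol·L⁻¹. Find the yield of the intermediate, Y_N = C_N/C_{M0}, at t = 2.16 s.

For first-order series with pure M initially, C_N(t) = k₁C_{M0}/(k₂−k₁)·(e^(−k₁t) − e^(−k₂t)).
e^(−k₁t) = e^(−0.124×2.16) = e^(−0.2678) = 0.7650; e^(−k₂t) = e^(−2.743) = 0.06436.
C_N = 0.124×3.81/(1.27−0.124) × (0.7650−0.06436) = 0.4123×0.7007 = 0.2889 mol·L⁻¹.
Y_N = C_N/C_{M0} = 0.2889/3.81 = 0.0758.

0.0758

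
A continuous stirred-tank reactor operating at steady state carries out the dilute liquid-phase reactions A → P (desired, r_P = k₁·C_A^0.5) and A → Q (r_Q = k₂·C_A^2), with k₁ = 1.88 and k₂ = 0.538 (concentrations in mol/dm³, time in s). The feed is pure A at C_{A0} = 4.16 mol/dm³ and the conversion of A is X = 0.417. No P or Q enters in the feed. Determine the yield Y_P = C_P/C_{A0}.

0.200

Exit C_A = C_{A0}(1−X) = 4.16×0.583 = 2.425 mol/dm³.
Rates in a CSTR are evaluated at the outlet concentration: r_P = 1.88×2.425^0.5 = 2.928, r_Q = 0.538×2.425^2 = 3.165.
Fraction of consumed A going to P: r_P/(r_P+r_Q) = 0.4806.
C_P = 0.4806·C_{A0}·X = 0.4806×4.16×0.417 = 0.834 mol/dm³; Y_P = C_P/C_{A0} = 0.200.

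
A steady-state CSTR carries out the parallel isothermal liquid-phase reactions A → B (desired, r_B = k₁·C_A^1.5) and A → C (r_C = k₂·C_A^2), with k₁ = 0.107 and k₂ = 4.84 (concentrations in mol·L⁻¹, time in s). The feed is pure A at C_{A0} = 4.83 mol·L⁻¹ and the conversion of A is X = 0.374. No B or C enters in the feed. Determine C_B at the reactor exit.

0.0227 mol·L⁻¹

Exit C_A = C_{A0}(1−X) = 4.83×0.626 = 3.024 mol·L⁻¹.
In a CSTR the entire volume is at exit conditions, so r_B = 0.107×3.024^1.5 = 0.5626 and r_C = 4.84×3.024^2 = 44.25.
Fraction of consumed A going to B: r_B/(r_B+r_C) = 0.01255.
C_B = 0.01255·C_{A0}·X = 0.01255×4.83×0.374 = 0.0227 mol·L⁻¹.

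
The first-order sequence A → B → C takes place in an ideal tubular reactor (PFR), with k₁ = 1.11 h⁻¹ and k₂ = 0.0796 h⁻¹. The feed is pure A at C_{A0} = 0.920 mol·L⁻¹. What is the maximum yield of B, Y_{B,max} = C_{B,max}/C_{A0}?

At the optimum, C_{B,max}/C_{A0} = (k₁/k₂)^[k₂/(k₂−k₁)].
= (1.11/0.0796)^(0.0796/(0.0796−1.11)) = (13.94)^(-0.07725) = 0.8158.

0.816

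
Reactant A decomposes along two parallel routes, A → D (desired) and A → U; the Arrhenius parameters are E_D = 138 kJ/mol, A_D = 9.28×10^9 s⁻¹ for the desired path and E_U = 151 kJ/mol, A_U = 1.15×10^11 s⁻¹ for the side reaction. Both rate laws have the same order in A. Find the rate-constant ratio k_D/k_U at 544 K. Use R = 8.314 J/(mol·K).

Since both paths have the same order in A, the concentration cancels and S_{D/U} = k_D/k_U = (A_D/A_U)·exp[(E_U−E_D)/(RT)].
(E_U−E_D)/(RT) = (151−138)×10³/(8.314×544) = 13000/4523 = 2.874.
k_D/k_U = (9.28×10^9/1.15×10^11)·exp(2.874) = 0.08070 × 17.71 = 1.43.

1.43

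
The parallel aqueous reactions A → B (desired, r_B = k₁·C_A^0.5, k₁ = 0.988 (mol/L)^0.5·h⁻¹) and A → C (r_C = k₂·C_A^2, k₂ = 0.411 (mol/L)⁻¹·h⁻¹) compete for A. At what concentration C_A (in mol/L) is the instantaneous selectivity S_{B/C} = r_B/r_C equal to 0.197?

5.30 mol/L

S_{B/C} = (k₁/k₂)·C_A^-1.5 ⇒ C_A = (S·k₂/k₁)^(1/(-1.5)).
= (0.197×0.411/0.988)^(-0.6667) = (0.08195)^(-0.6667) = 5.30 mol/L.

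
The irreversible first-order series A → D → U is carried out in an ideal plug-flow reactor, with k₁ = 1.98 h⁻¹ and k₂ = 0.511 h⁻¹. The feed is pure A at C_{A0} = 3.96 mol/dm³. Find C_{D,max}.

2.47 mol/dm³

At the optimum, C_{D,max}/C_{A0} = (k₁/k₂)^[k₂/(k₂−k₁)].
= (1.98/0.511)^(0.511/(0.511−1.98)) = (3.875)^(-0.3479) = 0.6243.
C_{D,max} = 0.6243×3.96 = 2.47 mol/dm³.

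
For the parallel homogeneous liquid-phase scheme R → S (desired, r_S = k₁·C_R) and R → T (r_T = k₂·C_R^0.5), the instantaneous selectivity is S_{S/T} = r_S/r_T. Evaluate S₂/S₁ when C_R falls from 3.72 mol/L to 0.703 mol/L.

S_{S/T} = (k₁/k₂)·C_R^0.5, so S₂/S₁ = (C_{R,2}/C_{R,1})^0.5.
= (0.703/3.72)^0.5 = (0.1890)^0.5 = 0.435.
Selectivity toward S falls as C_R falls — high-concentration operation is favoured.

0.435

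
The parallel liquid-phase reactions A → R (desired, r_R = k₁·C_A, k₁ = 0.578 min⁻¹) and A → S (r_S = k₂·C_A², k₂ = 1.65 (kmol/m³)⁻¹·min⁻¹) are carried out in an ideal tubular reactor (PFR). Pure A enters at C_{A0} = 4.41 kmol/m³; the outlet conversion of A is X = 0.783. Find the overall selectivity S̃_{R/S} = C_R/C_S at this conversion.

C_A = C_{A0}(1−X) = 0.9570 kmol/m³.
Along a PFR/batch, dC_R/dC_A = −r_R/(r_R+r_S) = −k₁/(k₁+k₂·C_A).
Integrating from C_{A0} to C_A: C_R = (0.578/1.65)·ln[(0.578+1.65·4.41)/(0.578+1.65·0.957)] = 0.3503·ln(7.854/2.157) = 0.4527 kmol/m³.
C_S = (C_{A0}−C_A)−C_R = 3.000 kmol/m³; S̃_{R/S} = 0.4527/3.000 = 0.151.

0.151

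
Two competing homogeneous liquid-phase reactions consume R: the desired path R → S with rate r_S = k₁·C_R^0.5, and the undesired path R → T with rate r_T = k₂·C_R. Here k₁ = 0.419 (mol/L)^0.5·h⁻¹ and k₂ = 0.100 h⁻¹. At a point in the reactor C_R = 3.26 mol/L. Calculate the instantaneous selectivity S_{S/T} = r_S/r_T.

2.32

S_{S/T} = r_S/r_T = (k₁·C_R^0.5)/(k₂·C_R) = (k₁/k₂)·C_R^-0.5.
= (0.419×3.260^0.5) / (0.100×3.260) = 0.7565/0.3260 = 2.32.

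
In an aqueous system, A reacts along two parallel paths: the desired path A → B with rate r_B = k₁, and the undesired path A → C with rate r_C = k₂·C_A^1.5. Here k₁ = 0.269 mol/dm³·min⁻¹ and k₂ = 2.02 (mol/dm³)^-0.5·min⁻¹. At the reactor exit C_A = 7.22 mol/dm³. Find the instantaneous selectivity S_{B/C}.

S_{B/C} = r_B/r_C = (k₁)/(k₂·C_A^1.5) = (k₁/k₂)·C_A^-1.5.
= (0.269) / (2.02×7.220^1.5) = 0.2690/39.19 = 0.00686.

0.00686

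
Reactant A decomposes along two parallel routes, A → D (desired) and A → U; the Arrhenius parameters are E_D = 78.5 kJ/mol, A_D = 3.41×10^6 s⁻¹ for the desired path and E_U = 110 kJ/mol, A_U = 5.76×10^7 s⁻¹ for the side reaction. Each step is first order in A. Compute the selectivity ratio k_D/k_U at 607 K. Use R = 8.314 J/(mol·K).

30.4

k_D/k_U = (A_D/A_U)·exp[−(E_D−E_U)/(RT)] = (A_D/A_U)·exp[(E_U−E_D)/(RT)].
(E_U−E_D)/(RT) = (110−78.5)×10³/(8.314×607) = 31500/5047 = 6.242.
k_D/k_U = (3.41×10^6/5.76×10^7)·exp(6.242) = 0.05920 × 513.8 = 30.4.
Since E_D < E_U, lowering the temperature improves selectivity toward D.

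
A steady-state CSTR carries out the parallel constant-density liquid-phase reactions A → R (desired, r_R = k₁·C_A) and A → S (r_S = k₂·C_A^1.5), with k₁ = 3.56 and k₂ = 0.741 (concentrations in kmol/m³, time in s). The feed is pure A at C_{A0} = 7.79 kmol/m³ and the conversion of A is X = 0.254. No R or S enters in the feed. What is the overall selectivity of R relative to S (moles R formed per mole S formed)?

1.99

Exit C_A = C_{A0}(1−X) = 7.79×0.746 = 5.811 kmol/m³.
In a CSTR the entire volume is at exit conditions, so r_R = 3.56×5.811 = 20.69 and r_S = 0.741×5.811^1.5 = 10.38.
Overall selectivity = C_R/C_S = r_Rτ/(r_Sτ) = r_R/r_S = 1.99.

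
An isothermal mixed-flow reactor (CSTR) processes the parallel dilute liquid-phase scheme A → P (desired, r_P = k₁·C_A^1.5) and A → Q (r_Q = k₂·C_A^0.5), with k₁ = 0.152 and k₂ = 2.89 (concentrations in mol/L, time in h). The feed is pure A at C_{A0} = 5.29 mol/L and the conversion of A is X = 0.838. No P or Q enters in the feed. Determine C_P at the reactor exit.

Exit C_A = C_{A0}(1−X) = 5.29×0.162 = 0.8570 mol/L.
In a CSTR the entire volume is at exit conditions, so r_P = 0.152×0.8570^1.5 = 0.1206 and r_Q = 2.89×0.8570^0.5 = 2.675.
Fraction of consumed A going to P: r_P/(r_P+r_Q) = 0.04313.
C_P = 0.04313·C_{A0}·X = 0.04313×5.29×0.838 = 0.191 mol/L.

0.191 mol/L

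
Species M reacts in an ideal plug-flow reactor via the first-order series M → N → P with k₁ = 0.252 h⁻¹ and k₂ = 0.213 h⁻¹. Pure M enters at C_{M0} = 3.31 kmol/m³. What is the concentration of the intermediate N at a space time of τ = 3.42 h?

Solving the coupled first-order balances gives C_N(τ) = [k₁/(k₂−k₁)]·C_{M0}·(e^(−k₁τ) − e^(−k₂τ)).
e^(−k₁τ) = e^(−0.252×3.42) = e^(−0.8618) = 0.4224; e^(−k₂τ) = e^(−0.7285) = 0.4827.
C_N = 0.252×3.31/(0.213−0.252) × (0.4224−0.4827) = (-21.39)×(-0.06027) = 1.289 kmol/m³.

1.29 kmol/m³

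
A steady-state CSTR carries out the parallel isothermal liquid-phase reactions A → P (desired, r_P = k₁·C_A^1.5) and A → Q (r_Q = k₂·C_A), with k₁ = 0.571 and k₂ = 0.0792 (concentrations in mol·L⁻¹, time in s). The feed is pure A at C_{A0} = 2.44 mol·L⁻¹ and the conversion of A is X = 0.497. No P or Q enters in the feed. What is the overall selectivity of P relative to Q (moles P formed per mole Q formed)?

7.99

Exit C_A = C_{A0}(1−X) = 2.44×0.503 = 1.227 mol·L⁻¹.
A CSTR operates uniformly at the exit composition, giving r_P = 0.7764 and r_Q = 0.09720 (each k·C_A^n at C_A = 1.227).
Overall selectivity = C_P/C_Q = r_Pτ/(r_Qτ) = r_P/r_Q = 7.99.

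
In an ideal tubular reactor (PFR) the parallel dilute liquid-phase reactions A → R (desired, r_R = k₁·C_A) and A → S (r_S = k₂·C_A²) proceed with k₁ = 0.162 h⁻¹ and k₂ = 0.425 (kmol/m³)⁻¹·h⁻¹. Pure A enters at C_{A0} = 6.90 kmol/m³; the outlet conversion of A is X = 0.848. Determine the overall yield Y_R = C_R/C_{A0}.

0.0899

C_A = C_{A0}(1−X) = 1.049 kmol/m³.
Along a PFR/batch, dC_R/dC_A = −r_R/(r_R+r_S) = −k₁/(k₁+k₂·C_A).
Integrating from C_{A0} to C_A: C_R = (0.162/0.425)·ln[(0.162+0.425·6.90)/(0.162+0.425·1.05)] = 0.3812·ln(3.095/0.6077) = 0.6204 kmol/m³.
Y_R = C_R/C_{A0} = 0.6204/6.90 = 0.0899.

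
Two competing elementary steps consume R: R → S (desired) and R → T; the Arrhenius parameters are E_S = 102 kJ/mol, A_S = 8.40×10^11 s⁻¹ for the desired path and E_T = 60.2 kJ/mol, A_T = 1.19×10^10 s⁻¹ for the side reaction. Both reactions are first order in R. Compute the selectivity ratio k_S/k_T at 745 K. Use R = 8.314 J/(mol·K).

0.0828

With equal orders, S_{S/T} = k_S/k_T = (A_S/A_T)·exp[(E_T−E_S)/(RT)].
(E_T−E_S)/(RT) = (60.2−102)×10³/(8.314×745) = -41800/6194 = -6.749.
k_S/k_T = (8.40×10^11/1.19×10^10)·exp(-6.749) = 70.59 × 0.001173 = 0.0828.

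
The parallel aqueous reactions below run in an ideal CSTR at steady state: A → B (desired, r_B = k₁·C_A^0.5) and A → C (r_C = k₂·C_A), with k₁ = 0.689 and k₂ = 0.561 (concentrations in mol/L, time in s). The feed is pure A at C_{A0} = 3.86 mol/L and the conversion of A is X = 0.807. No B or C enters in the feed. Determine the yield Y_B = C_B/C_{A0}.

0.474

Exit C_A = C_{A0}(1−X) = 3.86×0.193 = 0.7450 mol/L.
A CSTR operates uniformly at the exit composition, giving r_B = 0.5947 and r_C = 0.4179 (each k·C_A^n at C_A = 0.7450).
Fraction of consumed A going to B: r_B/(r_B+r_C) = 0.5873.
C_B = 0.5873·C_{A0}·X = 0.5873×3.86×0.807 = 1.83 mol/L; Y_B = C_B/C_{A0} = 0.474.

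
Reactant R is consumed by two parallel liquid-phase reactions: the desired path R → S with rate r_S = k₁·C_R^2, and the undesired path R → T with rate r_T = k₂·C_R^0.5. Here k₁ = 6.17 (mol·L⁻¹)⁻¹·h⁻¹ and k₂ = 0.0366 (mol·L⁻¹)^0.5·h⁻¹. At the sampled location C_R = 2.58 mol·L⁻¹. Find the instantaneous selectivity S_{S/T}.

699

S_{S/T} = r_S/r_T = (k₁·C_R^2)/(k₂·C_R^0.5) = (k₁/k₂)·C_R^1.5.
= (6.17×2.580^2) / (0.0366×2.580^0.5) = 41.07/0.05879 = 699.
Since the desired path is higher order in R, keeping C_R high (PFR or concentrated feed) favours S.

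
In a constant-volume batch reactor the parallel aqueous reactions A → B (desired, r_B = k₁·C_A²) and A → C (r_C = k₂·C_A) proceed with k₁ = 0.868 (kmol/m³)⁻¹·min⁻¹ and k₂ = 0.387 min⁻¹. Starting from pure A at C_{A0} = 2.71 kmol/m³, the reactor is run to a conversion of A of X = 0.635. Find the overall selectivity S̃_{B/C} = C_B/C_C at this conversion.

C_A = C_{A0}(1−X) = 0.9891 kmol/m³.
Along a PFR/batch, dC_C/dC_A = −r_C/(r_B+r_C) = −k₂/(k₂+k₁·C_A).
Integrating from C_{A0} to C_A: C_C = (0.387/0.868)·ln[(0.387+0.868·2.71)/(0.387+0.868·0.989)] = 0.4459·ln(2.739/1.246) = 0.3514 kmol/m³.
Then C_B = (C_{A0}−C_A) − C_C = 1.721 − 0.3514 = 1.369 kmol/m³.
S̃_{B/C} = C_B/C_C = 1.369/0.3514 = 3.90.

3.90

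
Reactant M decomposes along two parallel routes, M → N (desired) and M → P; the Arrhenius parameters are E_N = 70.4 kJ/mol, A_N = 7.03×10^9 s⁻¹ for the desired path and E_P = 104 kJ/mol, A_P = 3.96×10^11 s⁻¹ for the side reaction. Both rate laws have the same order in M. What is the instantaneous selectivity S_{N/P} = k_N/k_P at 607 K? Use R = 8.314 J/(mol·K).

Since both paths have the same order in M, the concentration cancels and S_{N/P} = k_N/k_P = (A_N/A_P)·exp[(E_P−E_N)/(RT)].
(E_P−E_N)/(RT) = (104−70.4)×10³/(8.314×607) = 33600/5047 = 6.658.
k_N/k_P = (7.03×10^9/3.96×10^11)·exp(6.658) = 0.01775 × 779.0 = 13.8.

13.8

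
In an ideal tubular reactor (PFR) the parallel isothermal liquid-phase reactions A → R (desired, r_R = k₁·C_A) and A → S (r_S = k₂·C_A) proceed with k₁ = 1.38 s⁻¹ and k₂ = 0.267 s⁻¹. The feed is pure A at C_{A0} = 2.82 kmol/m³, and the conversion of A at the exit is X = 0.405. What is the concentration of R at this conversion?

0.957 kmol/m³

C_A = C_{A0}(1−X) = 1.678 kmol/m³.
Both paths are first order in A, so the instantaneous fraction to R is constant: dC_R/d(−C_A) = k₁/(k₁+k₂) = 0.8379.
C_R = 0.8379·(C_{A0}−C_A) = 0.8379×1.142 = 0.957 kmol/m³.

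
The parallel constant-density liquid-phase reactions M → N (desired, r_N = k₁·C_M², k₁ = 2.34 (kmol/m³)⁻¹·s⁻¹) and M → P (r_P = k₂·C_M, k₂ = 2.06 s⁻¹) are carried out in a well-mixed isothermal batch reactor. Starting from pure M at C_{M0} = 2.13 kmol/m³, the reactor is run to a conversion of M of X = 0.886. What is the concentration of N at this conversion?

C_M = C_{M0}(1−X) = 0.2428 kmol/m³.
Along a PFR/batch, dC_P/dC_M = −r_P/(r_N+r_P) = −k₂/(k₂+k₁·C_M).
Integrating from C_{M0} to C_M: C_P = (2.06/2.34)·ln[(2.06+2.34·2.13)/(2.06+2.34·0.243)] = 0.8803·ln(7.044/2.628) = 0.8679 kmol/m³.
Then C_N = (C_{M0}−C_M) − C_P = 1.887 − 0.8679 = 1.019 kmol/m³.

1.02 kmol/m³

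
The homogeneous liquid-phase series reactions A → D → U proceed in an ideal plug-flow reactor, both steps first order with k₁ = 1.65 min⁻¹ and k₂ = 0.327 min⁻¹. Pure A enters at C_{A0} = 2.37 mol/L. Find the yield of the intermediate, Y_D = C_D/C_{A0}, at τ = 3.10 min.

Solving the coupled first-order balances gives C_D(τ) = [k₁/(k₂−k₁)]·C_{A0}·(e^(−k₁τ) − e^(−k₂τ)).
e^(−k₁τ) = e^(−1.65×3.10) = e^(−5.115) = 0.006006; e^(−k₂τ) = e^(−1.014) = 0.3629.
C_D = 1.65×2.37/(0.327−1.65) × (0.006006−0.3629) = (-2.956)×(-0.3569) = 1.055 mol/L.
Y_D = C_D/C_{A0} = 1.055/2.37 = 0.445.

0.445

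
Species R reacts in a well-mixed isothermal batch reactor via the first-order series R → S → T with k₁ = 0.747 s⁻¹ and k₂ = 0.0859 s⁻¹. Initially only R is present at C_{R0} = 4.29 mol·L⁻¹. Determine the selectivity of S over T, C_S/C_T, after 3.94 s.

3.70

The intermediate concentration in a first-order A→B→C sequence is C_S = k₁C_{R0}(e^(−k₁t) − e^(−k₂t))/(k₂−k₁).
e^(−k₁t) = e^(−0.747×3.94) = e^(−2.943) = 0.05270; e^(−k₂t) = e^(−0.3384) = 0.7129.
C_S = 0.747×4.29/(0.0859−0.747) × (0.05270−0.7129) = (-4.847)×(-0.6602) = 3.200 mol·L⁻¹.
C_R = C_{R0}e^(−k₁t) = 0.2261 mol·L⁻¹, so C_T = C_{R0}−C_R−C_S = 0.8638 mol·L⁻¹; C_S/C_T = 3.70.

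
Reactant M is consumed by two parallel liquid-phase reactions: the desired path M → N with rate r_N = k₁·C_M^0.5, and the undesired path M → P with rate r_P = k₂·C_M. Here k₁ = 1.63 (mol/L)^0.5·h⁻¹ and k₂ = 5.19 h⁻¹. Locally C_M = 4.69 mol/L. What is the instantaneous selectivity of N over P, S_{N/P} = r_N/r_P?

S_{N/P} = r_N/r_P = (k₁·C_M^0.5)/(k₂·C_M) = (k₁/k₂)·C_M^-0.5.
= (1.63×4.690^0.5) / (5.19×4.690) = 3.530/24.34 = 0.145.
The undesired path is higher order in M, so low C_M (CSTR or dilute feed) favours N.

0.145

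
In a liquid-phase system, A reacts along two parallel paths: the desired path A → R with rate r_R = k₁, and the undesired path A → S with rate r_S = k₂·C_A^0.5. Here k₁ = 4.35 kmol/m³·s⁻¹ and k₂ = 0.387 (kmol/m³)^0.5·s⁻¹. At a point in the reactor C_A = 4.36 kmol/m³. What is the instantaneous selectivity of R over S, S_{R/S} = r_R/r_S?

S_{R/S} = r_R/r_S = (k₁)/(k₂·C_A^0.5) = (k₁/k₂)·C_A^-0.5.
= (4.35) / (0.387×4.360^0.5) = 4.350/0.8081 = 5.38.

5.38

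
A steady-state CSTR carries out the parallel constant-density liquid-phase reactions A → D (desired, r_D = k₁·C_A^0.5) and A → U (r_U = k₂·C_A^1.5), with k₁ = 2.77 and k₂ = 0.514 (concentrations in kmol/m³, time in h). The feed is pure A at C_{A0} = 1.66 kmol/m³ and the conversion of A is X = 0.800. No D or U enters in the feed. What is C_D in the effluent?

Exit C_A = C_{A0}(1−X) = 1.66×0.200 = 0.3320 kmol/m³.
In a CSTR the entire volume is at exit conditions, so r_D = 2.77×0.3320^0.5 = 1.596 and r_U = 0.514×0.3320^1.5 = 0.09833.
Fraction of consumed A going to D: r_D/(r_D+r_U) = 0.9420.
C_D = 0.9420·C_{A0}·X = 0.9420×1.66×0.800 = 1.25 kmol/m³.

1.25 kmol/m³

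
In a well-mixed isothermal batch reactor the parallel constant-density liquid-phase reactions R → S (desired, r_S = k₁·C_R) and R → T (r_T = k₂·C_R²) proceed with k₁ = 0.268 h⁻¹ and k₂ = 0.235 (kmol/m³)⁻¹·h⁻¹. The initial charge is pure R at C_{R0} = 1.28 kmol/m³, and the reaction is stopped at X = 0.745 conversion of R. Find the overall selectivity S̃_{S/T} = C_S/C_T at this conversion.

1.49

C_R = C_{R0}(1−X) = 0.3264 kmol/m³.
Along a PFR/batch, dC_S/dC_R = −r_S/(r_S+r_T) = −k₁/(k₁+k₂·C_R).
Integrating from C_{R0} to C_R: C_S = (0.268/0.235)·ln[(0.268+0.235·1.28)/(0.268+0.235·0.326)] = 1.140·ln(0.5688/0.3447) = 0.5712 kmol/m³.
C_T = (C_{R0}−C_R)−C_S = 0.3824 kmol/m³; S̃_{S/T} = 0.5712/0.3824 = 1.49.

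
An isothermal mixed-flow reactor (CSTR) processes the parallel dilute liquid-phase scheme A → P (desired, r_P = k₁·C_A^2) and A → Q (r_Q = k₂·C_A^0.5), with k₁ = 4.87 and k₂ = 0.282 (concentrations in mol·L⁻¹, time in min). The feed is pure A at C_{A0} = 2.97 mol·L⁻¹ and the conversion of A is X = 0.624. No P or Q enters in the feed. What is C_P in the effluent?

1.77 mol·L⁻¹

Exit C_A = C_{A0}(1−X) = 2.97×0.376 = 1.117 mol·L⁻¹.
Rates in a CSTR are evaluated at the outlet concentration: r_P = 4.87×1.117^2 = 6.073, r_Q = 0.282×1.117^0.5 = 0.2980.
Fraction of consumed A going to P: r_P/(r_P+r_Q) = 0.9532.
C_P = 0.9532·C_{A0}·X = 0.9532×2.97×0.624 = 1.77 mol·L⁻¹.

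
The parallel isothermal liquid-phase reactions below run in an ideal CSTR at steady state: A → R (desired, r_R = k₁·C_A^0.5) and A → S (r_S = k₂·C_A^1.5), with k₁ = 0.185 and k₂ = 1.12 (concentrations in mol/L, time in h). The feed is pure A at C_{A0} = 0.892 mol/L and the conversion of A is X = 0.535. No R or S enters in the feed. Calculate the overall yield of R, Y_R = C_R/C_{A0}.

0.152

Exit C_A = C_{A0}(1−X) = 0.892×0.465 = 0.4148 mol/L.
Rates in a CSTR are evaluated at the outlet concentration: r_R = 0.185×0.4148^0.5 = 0.1191, r_S = 1.12×0.4148^1.5 = 0.2992.
Fraction of consumed A going to R: r_R/(r_R+r_S) = 0.2848.
C_R = 0.2848·C_{A0}·X = 0.2848×0.892×0.535 = 0.136 mol/L; Y_R = C_R/C_{A0} = 0.152.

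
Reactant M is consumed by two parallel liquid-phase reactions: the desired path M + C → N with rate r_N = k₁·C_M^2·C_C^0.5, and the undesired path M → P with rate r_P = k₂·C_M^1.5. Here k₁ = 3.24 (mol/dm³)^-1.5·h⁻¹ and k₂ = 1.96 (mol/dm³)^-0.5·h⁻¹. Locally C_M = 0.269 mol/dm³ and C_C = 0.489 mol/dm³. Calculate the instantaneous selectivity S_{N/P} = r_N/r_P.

0.600

S_{N/P} = r_N/r_P = (k₁·C_M^2·C_C^0.5)/(k₂·C_M^1.5) = (k₁/k₂)·C_M^0.5·C_C^0.5.
= (3.24×0.2690^2×0.4890^0.5) / (1.96×0.2690^1.5) = 0.1639/0.2735 = 0.600.
Since the desired path is higher order in M, keeping C_M high (PFR or concentrated feed) favours N.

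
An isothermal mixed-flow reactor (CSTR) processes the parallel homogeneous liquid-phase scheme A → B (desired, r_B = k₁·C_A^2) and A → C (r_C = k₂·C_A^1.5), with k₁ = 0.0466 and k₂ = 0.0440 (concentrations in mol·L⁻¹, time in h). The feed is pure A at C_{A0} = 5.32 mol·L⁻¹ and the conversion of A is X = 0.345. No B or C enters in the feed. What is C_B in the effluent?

1.22 mol·L⁻¹

Exit C_A = C_{A0}(1−X) = 5.32×0.655 = 3.485 mol·L⁻¹.
Rates in a CSTR are evaluated at the outlet concentration: r_B = 0.0466×3.485^2 = 0.5658, r_C = 0.0440×3.485^1.5 = 0.2862.
Fraction of consumed A going to B: r_B/(r_B+r_C) = 0.6641.
C_B = 0.6641·C_{A0}·X = 0.6641×5.32×0.345 = 1.22 mol·L⁻¹.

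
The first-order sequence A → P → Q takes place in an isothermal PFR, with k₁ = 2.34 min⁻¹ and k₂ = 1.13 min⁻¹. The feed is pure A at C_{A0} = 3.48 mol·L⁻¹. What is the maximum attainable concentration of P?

Evaluating C_P at τ_opt = ln(k₂/k₁)/(k₂−k₁) gives C_{P,max}/C_{A0} = (k₁/k₂)^[k₂/(k₂−k₁)].
= (2.34/1.13)^(1.13/(1.13−2.34)) = (2.071)^(-0.9339) = 0.5067.
C_{P,max} = 0.5067×3.48 = 1.76 mol·L⁻¹.

1.76 mol·L⁻¹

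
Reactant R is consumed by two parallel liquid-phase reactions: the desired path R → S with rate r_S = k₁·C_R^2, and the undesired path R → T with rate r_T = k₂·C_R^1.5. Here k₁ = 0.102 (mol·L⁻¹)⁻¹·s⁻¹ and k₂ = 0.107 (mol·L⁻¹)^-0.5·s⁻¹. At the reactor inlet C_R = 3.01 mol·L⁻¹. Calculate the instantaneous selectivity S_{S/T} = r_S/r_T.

S_{S/T} = r_S/r_T = (k₁·C_R^2)/(k₂·C_R^1.5) = (k₁/k₂)·C_R^0.5.
= (0.102×3.010^2) / (0.107×3.010^1.5) = 0.9241/0.5588 = 1.65.
Since the desired path is higher order in R, keeping C_R high (PFR or concentrated feed) favours S.

1.65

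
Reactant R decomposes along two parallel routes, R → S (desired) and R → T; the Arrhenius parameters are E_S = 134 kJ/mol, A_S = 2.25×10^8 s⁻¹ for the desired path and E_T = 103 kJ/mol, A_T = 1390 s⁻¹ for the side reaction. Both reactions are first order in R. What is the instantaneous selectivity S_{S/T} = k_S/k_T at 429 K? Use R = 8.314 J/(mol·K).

With equal orders, S_{S/T} = k_S/k_T = (A_S/A_T)·exp[(E_T−E_S)/(RT)].
(E_T−E_S)/(RT) = (103−134)×10³/(8.314×429) = -31000/3567 = -8.691.
k_S/k_T = (2.25×10^8/1390)·exp(-8.691) = 1.619×10^5 × 1.680×10^-4 = 27.2.
Since E_S > E_T, raising the temperature improves selectivity toward S.

27.2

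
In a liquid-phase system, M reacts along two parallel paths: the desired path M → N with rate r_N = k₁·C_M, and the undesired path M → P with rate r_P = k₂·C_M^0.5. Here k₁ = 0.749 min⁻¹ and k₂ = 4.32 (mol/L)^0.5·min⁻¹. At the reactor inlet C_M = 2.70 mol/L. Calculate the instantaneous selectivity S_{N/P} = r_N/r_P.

0.285

S_{N/P} = r_N/r_P = (k₁·C_M)/(k₂·C_M^0.5) = (k₁/k₂)·C_M^0.5.
= (0.749×2.700) / (4.32×2.700^0.5) = 2.022/7.098 = 0.285.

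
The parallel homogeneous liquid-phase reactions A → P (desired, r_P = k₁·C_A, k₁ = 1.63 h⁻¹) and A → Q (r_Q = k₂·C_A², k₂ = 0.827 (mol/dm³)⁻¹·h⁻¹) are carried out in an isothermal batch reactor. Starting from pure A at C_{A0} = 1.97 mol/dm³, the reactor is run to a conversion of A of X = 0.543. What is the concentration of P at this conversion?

C_A = C_{A0}(1−X) = 0.9003 mol/dm³.
Along a PFR/batch, dC_P/dC_A = −r_P/(r_P+r_Q) = −k₁/(k₁+k₂·C_A).
Integrating from C_{A0} to C_A: C_P = (1.63/0.827)·ln[(1.63+0.827·1.97)/(1.63+0.827·0.900)] = 1.971·ln(3.259/2.375) = 0.6242 mol/dm³.

0.624 mol/dm³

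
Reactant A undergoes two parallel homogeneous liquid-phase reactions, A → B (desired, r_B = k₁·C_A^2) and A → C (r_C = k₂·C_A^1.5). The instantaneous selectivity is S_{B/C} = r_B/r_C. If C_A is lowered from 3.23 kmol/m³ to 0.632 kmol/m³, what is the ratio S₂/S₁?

S_{B/C} = (k₁/k₂)·C_A^0.5, so S₂/S₁ = (C_{A,2}/C_{A,1})^0.5.
= (0.632/3.23)^0.5 = (0.1957)^0.5 = 0.442.

0.442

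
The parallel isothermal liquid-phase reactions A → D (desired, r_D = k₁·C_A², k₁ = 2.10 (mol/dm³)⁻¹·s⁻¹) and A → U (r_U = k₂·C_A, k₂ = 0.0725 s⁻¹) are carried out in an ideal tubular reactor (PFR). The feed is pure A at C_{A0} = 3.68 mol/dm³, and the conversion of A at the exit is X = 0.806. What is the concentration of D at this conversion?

2.91 mol/dm³

C_A = C_{A0}(1−X) = 0.7139 mol/dm³.
Along a PFR/batch, dC_U/dC_A = −r_U/(r_D+r_U) = −k₂/(k₂+k₁·C_A).
Integrating from C_{A0} to C_A: C_U = (0.0725/2.10)·ln[(0.0725+2.10·3.68)/(0.0725+2.10·0.714)] = 0.03452·ln(7.801/1.572) = 0.05531 mol/dm³.
Then C_D = (C_{A0}−C_A) − C_U = 2.966 − 0.05531 = 2.911 mol/dm³.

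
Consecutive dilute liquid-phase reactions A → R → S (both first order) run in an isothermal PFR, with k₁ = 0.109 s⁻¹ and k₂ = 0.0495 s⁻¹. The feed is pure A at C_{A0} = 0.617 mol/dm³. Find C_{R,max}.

0.320 mol/dm³

For a first-order series the maximum intermediate yield is C_{R,max}/C_{A0} = (k₁/k₂)^[k₂/(k₂−k₁)].
= (0.109/0.0495)^(0.0495/(0.0495−0.109)) = (2.202)^(-0.8319) = 0.5186.
C_{R,max} = 0.5186×0.617 = 0.320 mol/dm³.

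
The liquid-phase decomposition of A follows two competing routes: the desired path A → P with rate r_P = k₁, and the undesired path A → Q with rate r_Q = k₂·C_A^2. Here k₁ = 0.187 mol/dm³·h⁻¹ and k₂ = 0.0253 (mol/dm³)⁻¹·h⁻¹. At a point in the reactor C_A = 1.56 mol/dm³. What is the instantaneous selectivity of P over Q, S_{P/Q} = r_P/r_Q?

S_{P/Q} = r_P/r_Q = (k₁)/(k₂·C_A^2) = (k₁/k₂)·C_A^-2.
= (0.187) / (0.0253×1.560^2) = 0.1870/0.06157 = 3.04.

3.04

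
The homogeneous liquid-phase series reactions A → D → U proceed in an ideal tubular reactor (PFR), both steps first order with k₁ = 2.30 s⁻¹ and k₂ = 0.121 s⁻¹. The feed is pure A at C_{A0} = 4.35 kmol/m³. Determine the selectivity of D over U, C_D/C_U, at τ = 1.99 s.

4.79

The intermediate concentration in a first-order A→B→C sequence is C_D = k₁C_{A0}(e^(−k₁τ) − e^(−k₂τ))/(k₂−k₁).
e^(−k₁τ) = e^(−2.30×1.99) = e^(−4.577) = 0.01029; e^(−k₂τ) = e^(−0.2408) = 0.7860.
C_D = 2.30×4.35/(0.121−2.30) × (0.01029−0.7860) = (-4.592)×(-0.7757) = 3.562 kmol/m³.
C_A = C_{A0}e^(−k₁τ) = 0.04474 kmol/m³, so C_U = C_{A0}−C_A−C_D = 0.7435 kmol/m³; C_D/C_U = 4.79.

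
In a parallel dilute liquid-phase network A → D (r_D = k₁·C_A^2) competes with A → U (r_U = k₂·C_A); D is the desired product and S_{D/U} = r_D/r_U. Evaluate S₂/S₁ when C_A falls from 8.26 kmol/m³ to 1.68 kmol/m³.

S_{D/U} = (k₁/k₂)·C_A, so S₂/S₁ = (C_{A,2}/C_{A,1}).
= 1.68/8.26 = 0.203.
Selectivity toward D falls as C_A falls — high-concentration operation is favoured.

0.203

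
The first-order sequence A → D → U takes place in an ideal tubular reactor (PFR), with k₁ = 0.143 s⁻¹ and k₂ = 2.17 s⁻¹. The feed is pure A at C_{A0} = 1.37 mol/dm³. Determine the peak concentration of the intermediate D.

Evaluating C_D at τ_opt = ln(k₂/k₁)/(k₂−k₁) gives C_{D,max}/C_{A0} = (k₁/k₂)^[k₂/(k₂−k₁)].
= (0.143/2.17)^(2.17/(2.17−0.143)) = (0.06590)^(1.071) = 0.05439.
C_{D,max} = 0.05439×1.37 = 0.0745 mol/dm³.

0.0745 mol/dm³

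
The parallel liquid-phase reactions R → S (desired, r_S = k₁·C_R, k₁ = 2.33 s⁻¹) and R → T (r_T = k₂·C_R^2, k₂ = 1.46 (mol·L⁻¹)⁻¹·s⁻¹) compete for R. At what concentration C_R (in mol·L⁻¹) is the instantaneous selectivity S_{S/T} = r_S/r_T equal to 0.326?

4.90 mol·L⁻¹

S_{S/T} = (k₁/k₂)·C_R⁻¹ ⇒ C_R = (S·k₂/k₁)^(-1).
= (0.326×1.46/2.33)^(-1) = (0.2043)^(-1) = 4.90 mol·L⁻¹.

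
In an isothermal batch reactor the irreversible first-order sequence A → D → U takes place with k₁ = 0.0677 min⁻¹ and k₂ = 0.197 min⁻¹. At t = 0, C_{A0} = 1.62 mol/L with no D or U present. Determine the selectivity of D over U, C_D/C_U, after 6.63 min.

The intermediate concentration in a first-order A→B→C sequence is C_D = k₁C_{A0}(e^(−k₁t) − e^(−k₂t))/(k₂−k₁).
e^(−k₁t) = e^(−0.0677×6.63) = e^(−0.4489) = 0.6384; e^(−k₂t) = e^(−1.306) = 0.2709.
C_D = 0.0677×1.62/(0.197−0.0677) × (0.6384−0.2709) = 0.8482×0.3675 = 0.3117 mol/L.
C_A = C_{A0}e^(−k₁t) = 1.034 mol/L, so C_U = C_{A0}−C_A−C_D = 0.2741 mol/L; C_D/C_U = 1.14.

1.14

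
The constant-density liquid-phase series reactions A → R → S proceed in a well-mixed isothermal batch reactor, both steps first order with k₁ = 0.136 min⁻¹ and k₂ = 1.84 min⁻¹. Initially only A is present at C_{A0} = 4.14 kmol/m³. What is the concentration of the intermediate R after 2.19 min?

The intermediate concentration in a first-order A→B→C sequence is C_R = k₁C_{A0}(e^(−k₁t) − e^(−k₂t))/(k₂−k₁).
e^(−k₁t) = e^(−0.136×2.19) = e^(−0.2978) = 0.7424; e^(−k₂t) = e^(−4.030) = 0.01778.
C_R = 0.136×4.14/(1.84−0.136) × (0.7424−0.01778) = 0.3304×0.7246 = 0.2394 kmol/m³.

0.239 kmol/m³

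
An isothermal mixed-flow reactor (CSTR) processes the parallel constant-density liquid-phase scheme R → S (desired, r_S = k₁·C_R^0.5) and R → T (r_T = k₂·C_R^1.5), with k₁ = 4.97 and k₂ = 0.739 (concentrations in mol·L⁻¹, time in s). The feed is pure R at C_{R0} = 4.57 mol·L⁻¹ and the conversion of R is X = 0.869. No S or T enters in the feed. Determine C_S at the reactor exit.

Exit C_R = C_{R0}(1−X) = 4.57×0.131 = 0.5987 mol·L⁻¹.
In a CSTR the entire volume is at exit conditions, so r_S = 4.97×0.5987^0.5 = 3.845 and r_T = 0.739×0.5987^1.5 = 0.3423.
Fraction of consumed R going to S: r_S/(r_S+r_T) = 0.9183.
C_S = 0.9183·C_{R0}·X = 0.9183×4.57×0.869 = 3.65 mol·L⁻¹.

3.65 mol·L⁻¹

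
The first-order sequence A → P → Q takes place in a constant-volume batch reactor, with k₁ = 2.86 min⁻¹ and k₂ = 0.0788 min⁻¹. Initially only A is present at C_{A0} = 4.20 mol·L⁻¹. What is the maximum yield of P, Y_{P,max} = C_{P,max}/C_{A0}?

0.903

Evaluating C_P at t_opt = ln(k₂/k₁)/(k₂−k₁) gives C_{P,max}/C_{A0} = (k₁/k₂)^[k₂/(k₂−k₁)].
= (2.86/0.0788)^(0.0788/(0.0788−2.86)) = (36.29)^(-0.02833) = 0.9032.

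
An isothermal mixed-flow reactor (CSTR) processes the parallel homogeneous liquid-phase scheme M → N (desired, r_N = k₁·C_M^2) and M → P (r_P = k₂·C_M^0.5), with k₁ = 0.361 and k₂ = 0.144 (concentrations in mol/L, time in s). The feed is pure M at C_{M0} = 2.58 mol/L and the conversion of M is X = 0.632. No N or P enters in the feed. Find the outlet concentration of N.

Exit C_M = C_{M0}(1−X) = 2.58×0.368 = 0.9494 mol/L.
Rates in a CSTR are evaluated at the outlet concentration: r_N = 0.361×0.9494^2 = 0.3254, r_P = 0.144×0.9494^0.5 = 0.1403.
Fraction of consumed M going to N: r_N/(r_N+r_P) = 0.6987.
C_N = 0.6987·C_{M0}·X = 0.6987×2.58×0.632 = 1.14 mol/L.

1.14 mol/L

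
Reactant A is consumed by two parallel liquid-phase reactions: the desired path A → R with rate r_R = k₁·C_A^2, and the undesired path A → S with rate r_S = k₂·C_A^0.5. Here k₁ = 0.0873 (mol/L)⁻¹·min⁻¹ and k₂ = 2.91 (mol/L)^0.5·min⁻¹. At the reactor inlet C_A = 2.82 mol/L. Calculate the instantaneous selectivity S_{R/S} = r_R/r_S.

0.142

S_{R/S} = r_R/r_S = (k₁·C_A^2)/(k₂·C_A^0.5) = (k₁/k₂)·C_A^1.5.
= (0.0873×2.820^2) / (2.91×2.820^0.5) = 0.6942/4.887 = 0.142.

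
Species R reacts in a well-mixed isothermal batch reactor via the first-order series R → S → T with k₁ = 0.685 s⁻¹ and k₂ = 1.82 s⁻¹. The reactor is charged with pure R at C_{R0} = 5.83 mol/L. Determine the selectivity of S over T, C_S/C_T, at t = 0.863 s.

Solving the coupled first-order balances gives C_S(t) = [k₁/(k₂−k₁)]·C_{R0}·(e^(−k₁t) − e^(−k₂t)).
e^(−k₁t) = e^(−0.685×0.863) = e^(−0.5912) = 0.5537; e^(−k₂t) = e^(−1.571) = 0.2079.
C_S = 0.685×5.83/(1.82−0.685) × (0.5537−0.2079) = 3.519×0.3458 = 1.217 mol/L.
C_R = C_{R0}e^(−k₁t) = 3.228 mol/L, so C_T = C_{R0}−C_R−C_S = 1.385 mol/L; C_S/C_T = 0.878.

0.878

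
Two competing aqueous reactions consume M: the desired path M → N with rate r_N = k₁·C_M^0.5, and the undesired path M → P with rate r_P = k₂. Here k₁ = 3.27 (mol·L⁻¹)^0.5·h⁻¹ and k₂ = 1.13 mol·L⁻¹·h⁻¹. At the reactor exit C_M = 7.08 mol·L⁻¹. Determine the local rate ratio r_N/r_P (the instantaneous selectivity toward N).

7.70

S_{N/P} = r_N/r_P = (k₁·C_M^0.5)/(k₂) = (k₁/k₂)·C_M^0.5.
= (3.27×7.080^0.5) / (1.13) = 8.701/1.130 = 7.70.
Since the desired path is higher order in M, keeping C_M high (PFR or concentrated feed) favours N.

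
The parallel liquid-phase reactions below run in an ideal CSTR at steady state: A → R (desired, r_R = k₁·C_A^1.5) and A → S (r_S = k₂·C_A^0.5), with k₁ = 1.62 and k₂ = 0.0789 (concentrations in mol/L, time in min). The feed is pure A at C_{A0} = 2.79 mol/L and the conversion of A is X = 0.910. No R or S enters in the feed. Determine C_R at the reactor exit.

2.13 mol/L

Exit C_A = C_{A0}(1−X) = 2.79×0.0900 = 0.2511 mol/L.
A CSTR operates uniformly at the exit composition, giving r_R = 0.2038 and r_S = 0.03954 (each k·C_A^n at C_A = 0.2511).
Fraction of consumed A going to R: r_R/(r_R+r_S) = 0.8375.
C_R = 0.8375·C_{A0}·X = 0.8375×2.79×0.910 = 2.13 mol/L.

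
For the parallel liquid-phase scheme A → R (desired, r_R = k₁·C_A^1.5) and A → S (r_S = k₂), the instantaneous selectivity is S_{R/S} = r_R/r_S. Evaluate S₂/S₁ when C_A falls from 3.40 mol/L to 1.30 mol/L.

S_{R/S} = (k₁/k₂)·C_A^1.5, so S₂/S₁ = (C_{A,2}/C_{A,1})^1.5.
= (1.30/3.40)^1.5 = (0.3824)^1.5 = 0.236.
Selectivity toward R falls as C_A falls — high-concentration operation is favoured.

0.236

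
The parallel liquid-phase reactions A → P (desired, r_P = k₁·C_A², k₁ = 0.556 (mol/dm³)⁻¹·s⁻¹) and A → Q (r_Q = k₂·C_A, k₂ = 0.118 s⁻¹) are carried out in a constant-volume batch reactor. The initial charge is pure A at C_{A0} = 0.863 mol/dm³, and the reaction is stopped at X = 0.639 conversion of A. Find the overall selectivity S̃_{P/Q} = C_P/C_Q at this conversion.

C_A = C_{A0}(1−X) = 0.3115 mol/dm³.
Along a PFR/batch, dC_Q/dC_A = −r_Q/(r_P+r_Q) = −k₂/(k₂+k₁·C_A).
Integrating from C_{A0} to C_A: C_Q = (0.118/0.556)·ln[(0.118+0.556·0.863)/(0.118+0.556·0.312)] = 0.2122·ln(0.5978/0.2912) = 0.1526 mol/dm³.
Then C_P = (C_{A0}−C_A) − C_Q = 0.5515 − 0.1526 = 0.3988 mol/dm³.
S̃_{P/Q} = C_P/C_Q = 0.3988/0.1526 = 2.61.

2.61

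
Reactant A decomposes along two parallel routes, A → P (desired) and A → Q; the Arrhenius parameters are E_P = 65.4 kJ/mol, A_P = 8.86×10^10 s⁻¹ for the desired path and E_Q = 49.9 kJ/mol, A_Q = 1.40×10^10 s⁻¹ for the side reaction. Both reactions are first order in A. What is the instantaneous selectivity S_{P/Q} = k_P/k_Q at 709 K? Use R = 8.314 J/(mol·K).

0.456

k_P/k_Q = (A_P/A_Q)·exp[−(E_P−E_Q)/(RT)] = (A_P/A_Q)·exp[(E_Q−E_P)/(RT)].
(E_Q−E_P)/(RT) = (49.9−65.4)×10³/(8.314×709) = -15500/5895 = -2.630.
k_P/k_Q = (8.86×10^10/1.40×10^10)·exp(-2.630) = 6.329 × 0.07211 = 0.456.
Since E_P > E_Q, raising the temperature improves selectivity toward P.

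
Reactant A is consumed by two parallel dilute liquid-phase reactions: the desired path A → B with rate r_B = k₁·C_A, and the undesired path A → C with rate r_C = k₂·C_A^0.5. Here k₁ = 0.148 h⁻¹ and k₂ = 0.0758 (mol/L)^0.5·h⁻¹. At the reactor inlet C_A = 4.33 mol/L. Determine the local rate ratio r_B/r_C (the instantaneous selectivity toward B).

S_{B/C} = r_B/r_C = (k₁·C_A)/(k₂·C_A^0.5) = (k₁/k₂)·C_A^0.5.
= (0.148×4.330) / (0.0758×4.330^0.5) = 0.6408/0.1577 = 4.06.

4.06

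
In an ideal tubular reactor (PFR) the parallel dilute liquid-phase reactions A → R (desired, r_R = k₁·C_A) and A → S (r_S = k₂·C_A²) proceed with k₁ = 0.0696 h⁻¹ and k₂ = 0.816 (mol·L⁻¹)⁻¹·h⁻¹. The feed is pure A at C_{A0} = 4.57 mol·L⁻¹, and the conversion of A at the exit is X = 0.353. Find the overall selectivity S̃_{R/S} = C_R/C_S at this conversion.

C_A = C_{A0}(1−X) = 2.957 mol·L⁻¹.
Along a PFR/batch, dC_R/dC_A = −r_R/(r_R+r_S) = −k₁/(k₁+k₂·C_A).
Integrating from C_{A0} to C_A: C_R = (0.0696/0.816)·ln[(0.0696+0.816·4.57)/(0.0696+0.816·2.96)] = 0.08529·ln(3.799/2.482) = 0.03629 mol·L⁻¹.
C_S = (C_{A0}−C_A)−C_R = 1.577 mol·L⁻¹; S̃_{R/S} = 0.03629/1.577 = 0.0230.

0.0230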